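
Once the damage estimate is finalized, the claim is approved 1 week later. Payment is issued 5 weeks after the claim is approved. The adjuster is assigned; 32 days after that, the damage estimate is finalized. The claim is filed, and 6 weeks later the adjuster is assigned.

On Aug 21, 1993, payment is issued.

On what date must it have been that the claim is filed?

Payment is issued: Aug 21, 1993.
The claim is approved: Aug 21, 1993 − 5 weeks = Jul 17, 1993.
The damage estimate is finalized: Jul 17, 1993 − 1 week = Jul 10, 1993.
The adjuster is assigned: Jul 10, 1993 − 32 days = Jun 8, 1993.
The claim is filed: Jun 8, 1993 − 6 weeks = Apr 27, 1993.

Apr 27, 1993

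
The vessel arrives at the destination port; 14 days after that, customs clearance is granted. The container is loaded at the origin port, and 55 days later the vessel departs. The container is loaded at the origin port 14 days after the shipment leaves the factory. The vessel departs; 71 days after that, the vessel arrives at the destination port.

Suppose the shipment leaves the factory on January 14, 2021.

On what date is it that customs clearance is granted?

The shipment leaves the factory: Jan 14, 2021.
The container is loaded at the origin port: Jan 14, 2021 + 14 days = Jan 28, 2021.
The vessel departs: Jan 28, 2021 + 55 days = Mar 24, 2021.
The vessel arrives at the destination port: Mar 24, 2021 + 71 days = Jun 3, 2021.
Customs clearance is granted: Jun 3, 2021 + 14 days = Jun 17, 2021.

June 17, 2021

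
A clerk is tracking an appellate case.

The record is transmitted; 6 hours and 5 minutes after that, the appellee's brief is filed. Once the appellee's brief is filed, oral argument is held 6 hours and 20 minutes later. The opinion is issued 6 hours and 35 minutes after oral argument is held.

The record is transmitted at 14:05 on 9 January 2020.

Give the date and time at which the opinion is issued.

09:05 on 10 January 2020

The record is transmitted: 14:05 Jan 9, 2020.
The appellee's brief is filed: 14:05 Jan 9, 2020 + 6h05m = 20:10 Jan 9, 2020.
Oral argument is held: 20:10 Jan 9, 2020 + 6h20m = 02:30 Jan 10, 2020.
The opinion is issued: 02:30 Jan 10, 2020 + 6h35m = 09:05 Jan 10, 2020.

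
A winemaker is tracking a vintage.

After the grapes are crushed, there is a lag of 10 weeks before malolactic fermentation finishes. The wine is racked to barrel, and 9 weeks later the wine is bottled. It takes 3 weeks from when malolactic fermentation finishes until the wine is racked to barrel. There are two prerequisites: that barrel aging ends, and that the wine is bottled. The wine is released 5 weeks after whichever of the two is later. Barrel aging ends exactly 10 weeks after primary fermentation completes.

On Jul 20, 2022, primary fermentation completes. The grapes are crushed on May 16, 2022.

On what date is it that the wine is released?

Nov 21, 2022

Primary fermentation completes: Jul 20, 2022.
Barrel aging ends: Jul 20, 2022 + 10 weeks = Sep 28, 2022.
The grapes are crushed: May 16, 2022.
Malolactic fermentation finishes: May 16, 2022 + 10 weeks = Jul 25, 2022.
The wine is racked to barrel: Jul 25, 2022 + 3 weeks = Aug 15, 2022.
The wine is bottled: Aug 15, 2022 + 9 weeks = Oct 17, 2022.
Both prerequisites met — barrel aging ends (Sep 28, 2022), the wine is bottled (Oct 17, 2022); the later is Oct 17, 2022.
The wine is released: Oct 17, 2022 + 5 weeks = Nov 21, 2022.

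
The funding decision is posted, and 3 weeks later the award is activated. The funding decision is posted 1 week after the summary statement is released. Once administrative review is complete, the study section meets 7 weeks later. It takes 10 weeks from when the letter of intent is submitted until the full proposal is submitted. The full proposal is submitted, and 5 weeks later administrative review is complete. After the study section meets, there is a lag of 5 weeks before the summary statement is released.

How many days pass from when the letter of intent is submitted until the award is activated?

Causal path: the letter of intent is submitted → the full proposal is submitted → administrative review is complete → the study section meets → the summary statement is released → the funding decision is posted → the award is activated.
Total delay along the path: 10 + 5 + 7 + 5 + 1 + 3 weeks = 31 weeks = 217 days.

217 days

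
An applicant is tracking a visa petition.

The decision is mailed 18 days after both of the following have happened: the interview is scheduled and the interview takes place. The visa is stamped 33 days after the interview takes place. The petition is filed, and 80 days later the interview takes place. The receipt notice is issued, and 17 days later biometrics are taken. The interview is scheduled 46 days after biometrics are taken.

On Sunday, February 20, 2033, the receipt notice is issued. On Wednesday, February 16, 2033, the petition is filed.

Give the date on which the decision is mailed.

The receipt notice is issued: Feb 20, 2033.
Biometrics are taken: Feb 20, 2033 + 17 days = Mar 9, 2033.
The interview is scheduled: Mar 9, 2033 + 46 days = Apr 24, 2033.
The petition is filed: Feb 16, 2033.
The interview takes place: Feb 16, 2033 + 80 days = May 7, 2033.
Both prerequisites met — the interview is scheduled (Apr 24, 2033), the interview takes place (May 7, 2033); the later is May 7, 2033.
The decision is mailed: May 7, 2033 + 18 days = May 25, 2033.

Wednesday, May 25, 2033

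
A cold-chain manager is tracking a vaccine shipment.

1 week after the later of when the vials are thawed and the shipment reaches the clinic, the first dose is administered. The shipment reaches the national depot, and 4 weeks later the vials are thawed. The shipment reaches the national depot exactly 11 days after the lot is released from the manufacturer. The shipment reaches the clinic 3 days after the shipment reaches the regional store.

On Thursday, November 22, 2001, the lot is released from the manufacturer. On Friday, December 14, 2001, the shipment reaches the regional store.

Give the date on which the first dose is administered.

The lot is released from the manufacturer: Nov 22, 2001.
The shipment reaches the national depot: Nov 22, 2001 + 11 days = Dec 3, 2001.
The vials are thawed: Dec 3, 2001 + 4 weeks = Dec 31, 2001.
The shipment reaches the regional store: Dec 14, 2001.
The shipment reaches the clinic: Dec 14, 2001 + 3 days = Dec 17, 2001.
Both prerequisites met — the vials are thawed (Dec 31, 2001), the shipment reaches the clinic (Dec 17, 2001); the later is Dec 31, 2001.
The first dose is administered: Dec 31, 2001 + 1 week = Jan 7, 2002.

Monday, January 7, 2002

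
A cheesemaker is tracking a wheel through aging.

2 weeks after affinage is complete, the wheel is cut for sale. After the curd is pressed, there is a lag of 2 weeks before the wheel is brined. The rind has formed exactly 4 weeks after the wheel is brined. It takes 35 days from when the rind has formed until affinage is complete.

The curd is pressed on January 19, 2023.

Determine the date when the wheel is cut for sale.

April 20, 2023

The curd is pressed: Jan 19, 2023.
The wheel is brined: Jan 19, 2023 + 2 weeks = Feb 2, 2023.
The rind has formed: Feb 2, 2023 + 4 weeks = Mar 2, 2023.
Affinage is complete: Mar 2, 2023 + 35 days = Apr 6, 2023.
The wheel is cut for sale: Apr 6, 2023 + 2 weeks = Apr 20, 2023.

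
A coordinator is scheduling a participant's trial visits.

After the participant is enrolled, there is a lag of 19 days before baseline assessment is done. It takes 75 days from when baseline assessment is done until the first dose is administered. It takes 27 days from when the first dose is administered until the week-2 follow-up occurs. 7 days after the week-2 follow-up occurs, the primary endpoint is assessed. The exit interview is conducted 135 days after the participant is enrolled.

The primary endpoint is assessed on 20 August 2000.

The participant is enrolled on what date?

14 April 2000

The primary endpoint is assessed: Aug 20, 2000.
The week-2 follow-up occurs: Aug 20, 2000 − 7 days = Aug 13, 2000.
The first dose is administered: Aug 13, 2000 − 27 days = Jul 17, 2000.
Baseline assessment is done: Jul 17, 2000 − 75 days = May 3, 2000.
The participant is enrolled: May 3, 2000 − 19 days = Apr 14, 2000.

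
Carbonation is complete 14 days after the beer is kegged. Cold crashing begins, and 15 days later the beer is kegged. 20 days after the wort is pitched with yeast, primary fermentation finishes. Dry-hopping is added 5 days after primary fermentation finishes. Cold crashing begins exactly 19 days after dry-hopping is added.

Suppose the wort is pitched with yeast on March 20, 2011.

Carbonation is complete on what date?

The wort is pitched with yeast: Mar 20, 2011.
Primary fermentation finishes: Mar 20, 2011 + 20 days = Apr 9, 2011.
Dry-hopping is added: Apr 9, 2011 + 5 days = Apr 14, 2011.
Cold crashing begins: Apr 14, 2011 + 19 days = May 3, 2011.
The beer is kegged: May 3, 2011 + 15 days = May 18, 2011.
Carbonation is complete: May 18, 2011 + 14 days = Jun 1, 2011.

June 1, 2011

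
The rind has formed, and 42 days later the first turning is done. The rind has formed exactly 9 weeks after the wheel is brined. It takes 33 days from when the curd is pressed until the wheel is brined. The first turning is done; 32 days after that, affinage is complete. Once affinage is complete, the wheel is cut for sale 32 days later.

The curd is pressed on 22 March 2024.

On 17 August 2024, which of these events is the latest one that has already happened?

The first turning is done

The curd is pressed: Mar 22, 2024.
The wheel is brined: Mar 22, 2024 + 33 days = Apr 24, 2024.
The rind has formed: Apr 24, 2024 + 9 weeks = Jun 26, 2024.
The first turning is done: Jun 26, 2024 + 42 days = Aug 7, 2024.
Affinage is complete: Aug 7, 2024 + 32 days = Sep 8, 2024.
The wheel is cut for sale: Sep 8, 2024 + 32 days = Oct 10, 2024.
Aug 17, 2024 falls between when the first turning is done (Aug 7, 2024) and when affinage is complete (Sep 8, 2024).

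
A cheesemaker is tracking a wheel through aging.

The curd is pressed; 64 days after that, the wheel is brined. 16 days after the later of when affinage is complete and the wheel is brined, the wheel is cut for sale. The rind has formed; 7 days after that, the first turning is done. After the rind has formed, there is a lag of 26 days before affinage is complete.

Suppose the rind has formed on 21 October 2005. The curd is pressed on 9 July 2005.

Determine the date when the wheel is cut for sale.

The rind has formed: Oct 21, 2005.
Affinage is complete: Oct 21, 2005 + 26 days = Nov 16, 2005.
The curd is pressed: Jul 9, 2005.
The wheel is brined: Jul 9, 2005 + 64 days = Sep 11, 2005.
Both prerequisites met — affinage is complete (Nov 16, 2005), the wheel is brined (Sep 11, 2005); the later is Nov 16, 2005.
The wheel is cut for sale: Nov 16, 2005 + 16 days = Dec 2, 2005.

2 December 2005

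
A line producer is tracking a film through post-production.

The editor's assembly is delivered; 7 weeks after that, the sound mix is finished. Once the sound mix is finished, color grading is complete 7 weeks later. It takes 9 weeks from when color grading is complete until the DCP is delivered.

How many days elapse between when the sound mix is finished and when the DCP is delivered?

Causal path: the sound mix is finished → color grading is complete → the DCP is delivered.
Total delay along the path: 7 + 9 weeks = 16 weeks = 112 days.

112 days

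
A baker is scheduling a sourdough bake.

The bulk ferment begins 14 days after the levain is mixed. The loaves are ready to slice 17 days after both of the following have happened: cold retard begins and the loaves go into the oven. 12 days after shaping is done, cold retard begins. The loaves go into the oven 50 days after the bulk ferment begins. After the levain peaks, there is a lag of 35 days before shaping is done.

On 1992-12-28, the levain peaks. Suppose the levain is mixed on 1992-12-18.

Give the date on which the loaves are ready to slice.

1993-03-09

The levain peaks: Dec 28, 1992.
Shaping is done: Dec 28, 1992 + 35 days = Feb 1, 1993.
Cold retard begins: Feb 1, 1993 + 12 days = Feb 13, 1993.
The levain is mixed: Dec 18, 1992.
The bulk ferment begins: Dec 18, 1992 + 14 days = Jan 1, 1993.
The loaves go into the oven: Jan 1, 1993 + 50 days = Feb 20, 1993.
Both prerequisites met — cold retard begins (Feb 13, 1993), the loaves go into the oven (Feb 20, 1993); the later is Feb 20, 1993.
The loaves are ready to slice: Feb 20, 1993 + 17 days = Mar 9, 1993.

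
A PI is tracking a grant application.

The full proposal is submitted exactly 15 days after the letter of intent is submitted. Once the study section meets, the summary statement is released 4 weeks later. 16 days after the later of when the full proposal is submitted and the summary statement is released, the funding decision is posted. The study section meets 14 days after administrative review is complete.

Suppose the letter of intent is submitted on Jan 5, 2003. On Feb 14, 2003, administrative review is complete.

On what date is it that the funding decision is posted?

Apr 13, 2003

The letter of intent is submitted: Jan 5, 2003.
The full proposal is submitted: Jan 5, 2003 + 15 days = Jan 20, 2003.
Administrative review is complete: Feb 14, 2003.
The study section meets: Feb 14, 2003 + 14 days = Feb 28, 2003.
The summary statement is released: Feb 28, 2003 + 4 weeks = Mar 28, 2003.
Both prerequisites met — the full proposal is submitted (Jan 20, 2003), the summary statement is released (Mar 28, 2003); the later is Mar 28, 2003.
The funding decision is posted: Mar 28, 2003 + 16 days = Apr 13, 2003.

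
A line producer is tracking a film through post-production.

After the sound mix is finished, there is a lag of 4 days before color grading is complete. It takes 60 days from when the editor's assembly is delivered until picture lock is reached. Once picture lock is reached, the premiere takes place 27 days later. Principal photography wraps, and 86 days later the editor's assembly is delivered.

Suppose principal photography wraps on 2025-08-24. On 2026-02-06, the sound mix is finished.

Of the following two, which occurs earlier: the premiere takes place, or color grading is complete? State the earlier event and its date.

Color grading is complete — 2026-02-10

Principal photography wraps: Aug 24, 2025.
The editor's assembly is delivered: Aug 24, 2025 + 86 days = Nov 18, 2025.
Picture lock is reached: Nov 18, 2025 + 60 days = Jan 17, 2026.
The premiere takes place: Jan 17, 2026 + 27 days = Feb 13, 2026.
The sound mix is finished: Feb 6, 2026.
Color grading is complete: Feb 6, 2026 + 4 days = Feb 10, 2026.
Comparing: the premiere takes place on Feb 13, 2026 vs color grading is complete on Feb 10, 2026. Earlier: color grading is complete.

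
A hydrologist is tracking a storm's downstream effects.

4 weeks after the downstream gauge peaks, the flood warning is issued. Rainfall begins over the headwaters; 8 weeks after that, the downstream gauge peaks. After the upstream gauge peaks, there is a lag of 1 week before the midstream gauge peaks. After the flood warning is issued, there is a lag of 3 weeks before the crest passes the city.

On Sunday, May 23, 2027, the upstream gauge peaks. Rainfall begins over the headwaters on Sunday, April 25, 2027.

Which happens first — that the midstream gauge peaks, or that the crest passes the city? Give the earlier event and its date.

The midstream gauge peaks — Sunday, May 30, 2027

The upstream gauge peaks: May 23, 2027.
The midstream gauge peaks: May 23, 2027 + 1 week = May 30, 2027.
Rainfall begins over the headwaters: Apr 25, 2027.
The downstream gauge peaks: Apr 25, 2027 + 8 weeks = Jun 20, 2027.
The flood warning is issued: Jun 20, 2027 + 4 weeks = Jul 18, 2027.
The crest passes the city: Jul 18, 2027 + 3 weeks = Aug 8, 2027.
Comparing: the midstream gauge peaks on May 30, 2027 vs the crest passes the city on Aug 8, 2027. Earlier: the midstream gauge peaks.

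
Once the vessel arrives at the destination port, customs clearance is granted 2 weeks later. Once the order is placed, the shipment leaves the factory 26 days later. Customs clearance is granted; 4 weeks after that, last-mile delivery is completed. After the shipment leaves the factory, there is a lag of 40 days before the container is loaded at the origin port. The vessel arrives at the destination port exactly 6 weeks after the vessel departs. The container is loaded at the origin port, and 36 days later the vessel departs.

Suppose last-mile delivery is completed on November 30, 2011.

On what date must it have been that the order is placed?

Last-mile delivery is completed: Nov 30, 2011.
Customs clearance is granted: Nov 30, 2011 − 4 weeks = Nov 2, 2011.
The vessel arrives at the destination port: Nov 2, 2011 − 2 weeks = Oct 19, 2011.
The vessel departs: Oct 19, 2011 − 6 weeks = Sep 7, 2011.
The container is loaded at the origin port: Sep 7, 2011 − 36 days = Aug 2, 2011.
The shipment leaves the factory: Aug 2, 2011 − 40 days = Jun 23, 2011.
The order is placed: Jun 23, 2011 − 26 days = May 28, 2011.

May 28, 2011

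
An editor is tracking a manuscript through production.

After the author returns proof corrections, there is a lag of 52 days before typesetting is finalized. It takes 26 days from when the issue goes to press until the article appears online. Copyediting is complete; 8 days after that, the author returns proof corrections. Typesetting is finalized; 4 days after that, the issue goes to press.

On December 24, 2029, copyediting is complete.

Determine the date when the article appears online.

Copyediting is complete: Dec 24, 2029.
The author returns proof corrections: Dec 24, 2029 + 8 days = Jan 1, 2030.
Typesetting is finalized: Jan 1, 2030 + 52 days = Feb 22, 2030.
The issue goes to press: Feb 22, 2030 + 4 days = Feb 26, 2030.
The article appears online: Feb 26, 2030 + 26 days = Mar 24, 2030.

March 24, 2030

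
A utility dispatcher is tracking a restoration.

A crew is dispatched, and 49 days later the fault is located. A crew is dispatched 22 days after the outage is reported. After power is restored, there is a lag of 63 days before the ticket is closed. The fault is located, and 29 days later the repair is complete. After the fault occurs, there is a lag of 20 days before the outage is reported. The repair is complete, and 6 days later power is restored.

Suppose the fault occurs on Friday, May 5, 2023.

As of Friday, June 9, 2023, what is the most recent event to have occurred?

The fault occurs: May 5, 2023.
The outage is reported: May 5, 2023 + 20 days = May 25, 2023.
A crew is dispatched: May 25, 2023 + 22 days = Jun 16, 2023.
The fault is located: Jun 16, 2023 + 49 days = Aug 4, 2023.
The repair is complete: Aug 4, 2023 + 29 days = Sep 2, 2023.
Power is restored: Sep 2, 2023 + 6 days = Sep 8, 2023.
The ticket is closed: Sep 8, 2023 + 63 days = Nov 10, 2023.
Jun 9, 2023 falls between when the outage is reported (May 25, 2023) and when a crew is dispatched (Jun 16, 2023).

The outage is reported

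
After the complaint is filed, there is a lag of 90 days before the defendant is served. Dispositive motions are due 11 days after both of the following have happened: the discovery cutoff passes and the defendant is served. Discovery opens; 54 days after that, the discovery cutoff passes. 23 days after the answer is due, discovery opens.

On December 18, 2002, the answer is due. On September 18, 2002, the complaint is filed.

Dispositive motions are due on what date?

March 16, 2003

The answer is due: Dec 18, 2002.
Discovery opens: Dec 18, 2002 + 23 days = Jan 10, 2003.
The discovery cutoff passes: Jan 10, 2003 + 54 days = Mar 5, 2003.
The complaint is filed: Sep 18, 2002.
The defendant is served: Sep 18, 2002 + 90 days = Dec 17, 2002.
Both prerequisites met — the discovery cutoff passes (Mar 5, 2003), the defendant is served (Dec 17, 2002); the later is Mar 5, 2003.
Dispositive motions are due: Mar 5, 2003 + 11 days = Mar 16, 2003.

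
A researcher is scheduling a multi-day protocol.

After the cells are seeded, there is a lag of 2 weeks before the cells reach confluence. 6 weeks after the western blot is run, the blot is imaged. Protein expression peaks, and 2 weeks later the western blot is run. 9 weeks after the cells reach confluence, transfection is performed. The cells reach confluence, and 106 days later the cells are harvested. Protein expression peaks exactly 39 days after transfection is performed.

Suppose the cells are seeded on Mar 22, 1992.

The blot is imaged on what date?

Sep 10, 1992

The cells are seeded: Mar 22, 1992.
The cells reach confluence: Mar 22, 1992 + 2 weeks = Apr 5, 1992.
Transfection is performed: Apr 5, 1992 + 9 weeks = Jun 7, 1992.
Protein expression peaks: Jun 7, 1992 + 39 days = Jul 16, 1992.
The western blot is run: Jul 16, 1992 + 2 weeks = Jul 30, 1992.
The blot is imaged: Jul 30, 1992 + 6 weeks = Sep 10, 1992.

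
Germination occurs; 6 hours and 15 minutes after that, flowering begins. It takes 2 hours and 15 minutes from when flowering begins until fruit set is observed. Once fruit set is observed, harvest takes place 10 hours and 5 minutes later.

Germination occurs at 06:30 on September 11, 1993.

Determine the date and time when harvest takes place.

Germination occurs: 06:30 Sep 11, 1993.
Flowering begins: 06:30 Sep 11, 1993 + 6h15m = 12:45 Sep 11, 1993.
Fruit set is observed: 12:45 Sep 11, 1993 + 2h15m = 15:00 Sep 11, 1993.
Harvest takes place: 15:00 Sep 11, 1993 + 10h05m = 01:05 Sep 12, 1993.

01:05 on September 12, 1993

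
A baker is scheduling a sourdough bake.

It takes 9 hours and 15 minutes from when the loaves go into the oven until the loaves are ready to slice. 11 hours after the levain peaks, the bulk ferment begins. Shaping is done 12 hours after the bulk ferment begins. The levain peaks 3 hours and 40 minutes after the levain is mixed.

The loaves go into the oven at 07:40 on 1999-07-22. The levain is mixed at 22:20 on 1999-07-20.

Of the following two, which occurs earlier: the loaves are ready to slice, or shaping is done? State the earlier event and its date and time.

The loaves go into the oven: 07:40 Jul 22, 1999.
The loaves are ready to slice: 07:40 Jul 22, 1999 + 9h15m = 16:55 Jul 22, 1999.
The levain is mixed: 22:20 Jul 20, 1999.
The levain peaks: 22:20 Jul 20, 1999 + 3h40m = 02:00 Jul 21, 1999.
The bulk ferment begins: 02:00 Jul 21, 1999 + 11h = 13:00 Jul 21, 1999.
Shaping is done: 13:00 Jul 21, 1999 + 12h = 01:00 Jul 22, 1999.
Comparing: the loaves are ready to slice at 16:55 Jul 22, 1999 vs shaping is done at 01:00 Jul 22, 1999. Earlier: shaping is done.

Shaping is done — 01:00 on 1999-07-22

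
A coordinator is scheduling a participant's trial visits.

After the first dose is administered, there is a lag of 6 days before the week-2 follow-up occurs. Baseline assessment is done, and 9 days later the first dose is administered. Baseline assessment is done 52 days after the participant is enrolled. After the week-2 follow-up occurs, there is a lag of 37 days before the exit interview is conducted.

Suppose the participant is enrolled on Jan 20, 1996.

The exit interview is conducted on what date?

May 3, 1996

The participant is enrolled: Jan 20, 1996.
Baseline assessment is done: Jan 20, 1996 + 52 days = Mar 12, 1996.
The first dose is administered: Mar 12, 1996 + 9 days = Mar 21, 1996.
The week-2 follow-up occurs: Mar 21, 1996 + 6 days = Mar 27, 1996.
The exit interview is conducted: Mar 27, 1996 + 37 days = May 3, 1996.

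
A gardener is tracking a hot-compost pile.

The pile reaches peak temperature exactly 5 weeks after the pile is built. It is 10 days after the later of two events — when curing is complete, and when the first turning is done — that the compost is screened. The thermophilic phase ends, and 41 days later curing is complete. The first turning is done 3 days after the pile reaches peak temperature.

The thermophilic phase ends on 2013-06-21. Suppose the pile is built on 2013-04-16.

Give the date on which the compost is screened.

The thermophilic phase ends: Jun 21, 2013.
Curing is complete: Jun 21, 2013 + 41 days = Aug 1, 2013.
The pile is built: Apr 16, 2013.
The pile reaches peak temperature: Apr 16, 2013 + 5 weeks = May 21, 2013.
The first turning is done: May 21, 2013 + 3 days = May 24, 2013.
Both prerequisites met — curing is complete (Aug 1, 2013), the first turning is done (May 24, 2013); the later is Aug 1, 2013.
The compost is screened: Aug 1, 2013 + 10 days = Aug 11, 2013.

2013-08-11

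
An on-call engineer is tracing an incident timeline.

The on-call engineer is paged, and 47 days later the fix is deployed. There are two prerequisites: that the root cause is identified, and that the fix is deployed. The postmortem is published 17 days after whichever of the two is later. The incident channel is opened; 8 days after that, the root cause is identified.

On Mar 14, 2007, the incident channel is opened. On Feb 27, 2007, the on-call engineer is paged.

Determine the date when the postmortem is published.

May 2, 2007

The incident channel is opened: Mar 14, 2007.
The root cause is identified: Mar 14, 2007 + 8 days = Mar 22, 2007.
The on-call engineer is paged: Feb 27, 2007.
The fix is deployed: Feb 27, 2007 + 47 days = Apr 15, 2007.
Both prerequisites met — the root cause is identified (Mar 22, 2007), the fix is deployed (Apr 15, 2007); the later is Apr 15, 2007.
The postmortem is published: Apr 15, 2007 + 17 days = May 2, 2007.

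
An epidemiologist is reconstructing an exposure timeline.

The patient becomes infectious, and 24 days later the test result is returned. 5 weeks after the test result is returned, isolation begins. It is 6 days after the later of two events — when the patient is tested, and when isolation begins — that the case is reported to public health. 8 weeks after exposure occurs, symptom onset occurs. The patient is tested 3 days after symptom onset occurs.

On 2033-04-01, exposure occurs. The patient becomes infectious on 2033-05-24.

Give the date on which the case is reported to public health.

Exposure occurs: Apr 1, 2033.
Symptom onset occurs: Apr 1, 2033 + 8 weeks = May 27, 2033.
The patient is tested: May 27, 2033 + 3 days = May 30, 2033.
The patient becomes infectious: May 24, 2033.
The test result is returned: May 24, 2033 + 24 days = Jun 17, 2033.
Isolation begins: Jun 17, 2033 + 5 weeks = Jul 22, 2033.
Both prerequisites met — the patient is tested (May 30, 2033), isolation begins (Jul 22, 2033); the later is Jul 22, 2033.
The case is reported to public health: Jul 22, 2033 + 6 days = Jul 28, 2033.

2033-07-28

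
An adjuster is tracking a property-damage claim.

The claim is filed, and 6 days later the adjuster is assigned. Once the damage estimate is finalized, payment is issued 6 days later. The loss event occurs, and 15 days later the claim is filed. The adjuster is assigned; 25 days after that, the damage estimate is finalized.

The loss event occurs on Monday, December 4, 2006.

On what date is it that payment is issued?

The loss event occurs: Dec 4, 2006.
The claim is filed: Dec 4, 2006 + 15 days = Dec 19, 2006.
The adjuster is assigned: Dec 19, 2006 + 6 days = Dec 25, 2006.
The damage estimate is finalized: Dec 25, 2006 + 25 days = Jan 19, 2007.
Payment is issued: Jan 19, 2007 + 6 days = Jan 25, 2007.

Thursday, January 25, 2007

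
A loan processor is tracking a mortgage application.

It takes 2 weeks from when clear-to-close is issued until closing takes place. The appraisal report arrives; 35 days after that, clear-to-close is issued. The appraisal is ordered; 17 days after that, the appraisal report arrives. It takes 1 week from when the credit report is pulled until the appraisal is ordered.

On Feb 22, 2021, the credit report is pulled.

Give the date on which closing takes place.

The credit report is pulled: Feb 22, 2021.
The appraisal is ordered: Feb 22, 2021 + 1 week = Mar 1, 2021.
The appraisal report arrives: Mar 1, 2021 + 17 days = Mar 18, 2021.
Clear-to-close is issued: Mar 18, 2021 + 35 days = Apr 22, 2021.
Closing takes place: Apr 22, 2021 + 2 weeks = May 6, 2021.

May 6, 2021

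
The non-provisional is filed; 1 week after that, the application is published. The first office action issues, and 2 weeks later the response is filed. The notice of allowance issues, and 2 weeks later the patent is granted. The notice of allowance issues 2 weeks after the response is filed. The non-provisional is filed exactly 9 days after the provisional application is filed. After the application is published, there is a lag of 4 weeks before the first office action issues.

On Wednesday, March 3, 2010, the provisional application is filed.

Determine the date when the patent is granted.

The provisional application is filed: Mar 3, 2010.
The non-provisional is filed: Mar 3, 2010 + 9 days = Mar 12, 2010.
The application is published: Mar 12, 2010 + 1 week = Mar 19, 2010.
The first office action issues: Mar 19, 2010 + 4 weeks = Apr 16, 2010.
The response is filed: Apr 16, 2010 + 2 weeks = Apr 30, 2010.
The notice of allowance issues: Apr 30, 2010 + 2 weeks = May 14, 2010.
The patent is granted: May 14, 2010 + 2 weeks = May 28, 2010.

Friday, May 28, 2010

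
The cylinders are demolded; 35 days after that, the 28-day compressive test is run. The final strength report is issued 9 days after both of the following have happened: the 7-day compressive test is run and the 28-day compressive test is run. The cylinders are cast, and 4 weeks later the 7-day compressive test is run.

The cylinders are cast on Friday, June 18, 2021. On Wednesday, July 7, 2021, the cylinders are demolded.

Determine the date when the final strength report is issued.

The cylinders are cast: Jun 18, 2021.
The 7-day compressive test is run: Jun 18, 2021 + 4 weeks = Jul 16, 2021.
The cylinders are demolded: Jul 7, 2021.
The 28-day compressive test is run: Jul 7, 2021 + 35 days = Aug 11, 2021.
Both prerequisites met — the 7-day compressive test is run (Jul 16, 2021), the 28-day compressive test is run (Aug 11, 2021); the later is Aug 11, 2021.
The final strength report is issued: Aug 11, 2021 + 9 days = Aug 20, 2021.

Friday, August 20, 2021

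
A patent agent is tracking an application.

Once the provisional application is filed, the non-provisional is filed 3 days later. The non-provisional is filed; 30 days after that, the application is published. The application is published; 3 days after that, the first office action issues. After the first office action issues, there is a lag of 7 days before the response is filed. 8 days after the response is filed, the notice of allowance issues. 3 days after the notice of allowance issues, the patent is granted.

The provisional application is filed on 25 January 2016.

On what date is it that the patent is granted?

19 March 2016

The provisional application is filed: Jan 25, 2016.
The non-provisional is filed: Jan 25, 2016 + 3 days = Jan 28, 2016.
The application is published: Jan 28, 2016 + 30 days = Feb 27, 2016.
The first office action issues: Feb 27, 2016 + 3 days = Mar 1, 2016.
The response is filed: Mar 1, 2016 + 7 days = Mar 8, 2016.
The notice of allowance issues: Mar 8, 2016 + 8 days = Mar 16, 2016.
The patent is granted: Mar 16, 2016 + 3 days = Mar 19, 2016.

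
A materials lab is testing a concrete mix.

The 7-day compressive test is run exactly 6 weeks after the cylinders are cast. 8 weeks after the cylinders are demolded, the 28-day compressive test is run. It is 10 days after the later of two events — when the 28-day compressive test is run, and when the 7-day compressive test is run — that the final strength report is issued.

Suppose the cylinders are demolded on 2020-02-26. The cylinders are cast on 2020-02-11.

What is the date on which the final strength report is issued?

The cylinders are demolded: Feb 26, 2020.
The 28-day compressive test is run: Feb 26, 2020 + 8 weeks = Apr 22, 2020.
The cylinders are cast: Feb 11, 2020.
The 7-day compressive test is run: Feb 11, 2020 + 6 weeks = Mar 24, 2020.
Both prerequisites met — the 28-day compressive test is run (Apr 22, 2020), the 7-day compressive test is run (Mar 24, 2020); the later is Apr 22, 2020.
The final strength report is issued: Apr 22, 2020 + 10 days = May 2, 2020.

2020-05-02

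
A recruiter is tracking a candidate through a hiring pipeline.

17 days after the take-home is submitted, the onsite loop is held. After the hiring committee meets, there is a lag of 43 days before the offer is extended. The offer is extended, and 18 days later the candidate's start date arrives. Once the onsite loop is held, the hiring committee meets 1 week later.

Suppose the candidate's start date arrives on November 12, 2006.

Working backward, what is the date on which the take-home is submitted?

August 19, 2006

The candidate's start date arrives: Nov 12, 2006.
The offer is extended: Nov 12, 2006 − 18 days = Oct 25, 2006.
The hiring committee meets: Oct 25, 2006 − 43 days = Sep 12, 2006.
The onsite loop is held: Sep 12, 2006 − 1 week = Sep 5, 2006.
The take-home is submitted: Sep 5, 2006 − 17 days = Aug 19, 2006.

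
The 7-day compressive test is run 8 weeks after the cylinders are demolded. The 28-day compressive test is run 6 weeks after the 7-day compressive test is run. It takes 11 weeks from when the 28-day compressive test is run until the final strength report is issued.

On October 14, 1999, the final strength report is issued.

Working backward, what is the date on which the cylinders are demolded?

April 22, 1999

The final strength report is issued: Oct 14, 1999.
The 28-day compressive test is run: Oct 14, 1999 − 11 weeks = Jul 29, 1999.
The 7-day compressive test is run: Jul 29, 1999 − 6 weeks = Jun 17, 1999.
The cylinders are demolded: Jun 17, 1999 − 8 weeks = Apr 22, 1999.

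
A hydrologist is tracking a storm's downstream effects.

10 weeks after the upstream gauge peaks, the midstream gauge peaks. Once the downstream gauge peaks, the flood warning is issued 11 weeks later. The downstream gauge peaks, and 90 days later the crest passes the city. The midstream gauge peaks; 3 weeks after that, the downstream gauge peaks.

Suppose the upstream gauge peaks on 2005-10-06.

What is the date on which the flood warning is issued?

2006-03-23

The upstream gauge peaks: Oct 6, 2005.
The midstream gauge peaks: Oct 6, 2005 + 10 weeks = Dec 15, 2005.
The downstream gauge peaks: Dec 15, 2005 + 3 weeks = Jan 5, 2006.
The flood warning is issued: Jan 5, 2006 + 11 weeks = Mar 23, 2006.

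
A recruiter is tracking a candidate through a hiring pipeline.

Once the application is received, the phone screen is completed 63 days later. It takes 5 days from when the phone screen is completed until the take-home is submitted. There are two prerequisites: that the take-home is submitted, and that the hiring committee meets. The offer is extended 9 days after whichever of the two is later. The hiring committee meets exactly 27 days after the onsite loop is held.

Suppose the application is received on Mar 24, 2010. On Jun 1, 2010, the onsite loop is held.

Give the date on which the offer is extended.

The application is received: Mar 24, 2010.
The phone screen is completed: Mar 24, 2010 + 63 days = May 26, 2010.
The take-home is submitted: May 26, 2010 + 5 days = May 31, 2010.
The onsite loop is held: Jun 1, 2010.
The hiring committee meets: Jun 1, 2010 + 27 days = Jun 28, 2010.
Both prerequisites met — the take-home is submitted (May 31, 2010), the hiring committee meets (Jun 28, 2010); the later is Jun 28, 2010.
The offer is extended: Jun 28, 2010 + 9 days = Jul 7, 2010.

Jul 7, 2010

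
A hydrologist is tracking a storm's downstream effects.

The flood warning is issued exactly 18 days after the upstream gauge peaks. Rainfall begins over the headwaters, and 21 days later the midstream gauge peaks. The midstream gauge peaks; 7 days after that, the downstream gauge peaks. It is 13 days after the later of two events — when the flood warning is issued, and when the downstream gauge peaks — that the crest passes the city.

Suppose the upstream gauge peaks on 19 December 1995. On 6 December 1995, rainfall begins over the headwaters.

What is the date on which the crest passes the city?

The upstream gauge peaks: Dec 19, 1995.
The flood warning is issued: Dec 19, 1995 + 18 days = Jan 6, 1996.
Rainfall begins over the headwaters: Dec 6, 1995.
The midstream gauge peaks: Dec 6, 1995 + 21 days = Dec 27, 1995.
The downstream gauge peaks: Dec 27, 1995 + 7 days = Jan 3, 1996.
Both prerequisites met — the flood warning is issued (Jan 6, 1996), the downstream gauge peaks (Jan 3, 1996); the later is Jan 6, 1996.
The crest passes the city: Jan 6, 1996 + 13 days = Jan 19, 1996.

19 January 1996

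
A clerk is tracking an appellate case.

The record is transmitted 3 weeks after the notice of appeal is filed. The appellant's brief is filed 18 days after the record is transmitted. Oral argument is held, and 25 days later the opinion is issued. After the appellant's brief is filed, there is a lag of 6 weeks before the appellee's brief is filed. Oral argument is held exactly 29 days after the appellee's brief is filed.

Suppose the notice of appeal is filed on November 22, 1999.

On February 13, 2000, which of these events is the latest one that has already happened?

The appellee's brief is filed

The notice of appeal is filed: Nov 22, 1999.
The record is transmitted: Nov 22, 1999 + 3 weeks = Dec 13, 1999.
The appellant's brief is filed: Dec 13, 1999 + 18 days = Dec 31, 1999.
The appellee's brief is filed: Dec 31, 1999 + 6 weeks = Feb 11, 2000.
Oral argument is held: Feb 11, 2000 + 29 days = Mar 11, 2000.
The opinion is issued: Mar 11, 2000 + 25 days = Apr 5, 2000.
Feb 13, 2000 falls between when the appellee's brief is filed (Feb 11, 2000) and when oral argument is held (Mar 11, 2000).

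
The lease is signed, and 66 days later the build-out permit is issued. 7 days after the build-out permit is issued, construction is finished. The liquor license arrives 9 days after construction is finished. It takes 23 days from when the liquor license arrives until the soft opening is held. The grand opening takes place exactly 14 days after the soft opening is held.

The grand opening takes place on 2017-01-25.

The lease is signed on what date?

The grand opening takes place: Jan 25, 2017.
The soft opening is held: Jan 25, 2017 − 14 days = Jan 11, 2017.
The liquor license arrives: Jan 11, 2017 − 23 days = Dec 19, 2016.
Construction is finished: Dec 19, 2016 − 9 days = Dec 10, 2016.
The build-out permit is issued: Dec 10, 2016 − 7 days = Dec 3, 2016.
The lease is signed: Dec 3, 2016 − 66 days = Sep 28, 2016.

2016-09-28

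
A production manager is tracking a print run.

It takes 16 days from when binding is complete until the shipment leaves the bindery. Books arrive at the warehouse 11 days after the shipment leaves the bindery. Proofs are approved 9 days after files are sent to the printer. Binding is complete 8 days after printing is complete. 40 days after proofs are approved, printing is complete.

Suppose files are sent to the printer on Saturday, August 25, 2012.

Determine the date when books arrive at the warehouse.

Saturday, November 17, 2012

Files are sent to the printer: Aug 25, 2012.
Proofs are approved: Aug 25, 2012 + 9 days = Sep 3, 2012.
Printing is complete: Sep 3, 2012 + 40 days = Oct 13, 2012.
Binding is complete: Oct 13, 2012 + 8 days = Oct 21, 2012.
The shipment leaves the bindery: Oct 21, 2012 + 16 days = Nov 6, 2012.
Books arrive at the warehouse: Nov 6, 2012 + 11 days = Nov 17, 2012.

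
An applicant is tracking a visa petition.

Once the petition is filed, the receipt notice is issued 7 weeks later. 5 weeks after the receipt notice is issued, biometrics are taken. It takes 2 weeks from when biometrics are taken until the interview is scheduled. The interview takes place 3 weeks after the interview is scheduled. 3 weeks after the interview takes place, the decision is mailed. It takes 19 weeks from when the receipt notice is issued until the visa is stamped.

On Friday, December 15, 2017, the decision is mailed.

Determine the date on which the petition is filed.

The decision is mailed: Dec 15, 2017.
The interview takes place: Dec 15, 2017 − 3 weeks = Nov 24, 2017.
The interview is scheduled: Nov 24, 2017 − 3 weeks = Nov 3, 2017.
Biometrics are taken: Nov 3, 2017 − 2 weeks = Oct 20, 2017.
The receipt notice is issued: Oct 20, 2017 − 5 weeks = Sep 15, 2017.
The petition is filed: Sep 15, 2017 − 7 weeks = Jul 28, 2017.

Friday, July 28, 2017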